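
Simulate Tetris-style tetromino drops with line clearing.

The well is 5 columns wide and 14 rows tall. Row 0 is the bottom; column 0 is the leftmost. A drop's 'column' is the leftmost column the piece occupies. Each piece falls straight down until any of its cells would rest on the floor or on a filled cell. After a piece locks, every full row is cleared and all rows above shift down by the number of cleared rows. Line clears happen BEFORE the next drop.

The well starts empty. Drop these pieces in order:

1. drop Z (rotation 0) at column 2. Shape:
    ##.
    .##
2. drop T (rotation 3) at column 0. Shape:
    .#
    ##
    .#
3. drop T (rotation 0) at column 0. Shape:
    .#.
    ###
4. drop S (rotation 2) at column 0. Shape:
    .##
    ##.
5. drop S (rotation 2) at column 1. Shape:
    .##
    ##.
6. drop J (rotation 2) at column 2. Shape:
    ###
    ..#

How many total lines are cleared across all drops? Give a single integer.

Answer: 0

Derivation:
Drop 1: Z rot0 at col 2 lands with bottom-row=0; cleared 0 line(s) (total 0); column heights now [0 0 2 2 1], max=2
Drop 2: T rot3 at col 0 lands with bottom-row=0; cleared 0 line(s) (total 0); column heights now [2 3 2 2 1], max=3
Drop 3: T rot0 at col 0 lands with bottom-row=3; cleared 0 line(s) (total 0); column heights now [4 5 4 2 1], max=5
Drop 4: S rot2 at col 0 lands with bottom-row=5; cleared 0 line(s) (total 0); column heights now [6 7 7 2 1], max=7
Drop 5: S rot2 at col 1 lands with bottom-row=7; cleared 0 line(s) (total 0); column heights now [6 8 9 9 1], max=9
Drop 6: J rot2 at col 2 lands with bottom-row=8; cleared 0 line(s) (total 0); column heights now [6 8 10 10 10], max=10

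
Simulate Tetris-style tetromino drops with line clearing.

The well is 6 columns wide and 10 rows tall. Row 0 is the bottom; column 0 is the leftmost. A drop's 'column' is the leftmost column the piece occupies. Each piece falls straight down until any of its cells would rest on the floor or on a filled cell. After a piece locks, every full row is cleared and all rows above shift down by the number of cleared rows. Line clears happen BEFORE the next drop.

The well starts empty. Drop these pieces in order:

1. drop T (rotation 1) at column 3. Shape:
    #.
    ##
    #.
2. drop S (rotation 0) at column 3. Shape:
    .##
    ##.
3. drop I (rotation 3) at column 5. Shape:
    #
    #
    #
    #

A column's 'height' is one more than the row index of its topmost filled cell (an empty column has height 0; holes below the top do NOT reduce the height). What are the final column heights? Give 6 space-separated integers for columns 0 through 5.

Answer: 0 0 0 4 5 9

Derivation:
Drop 1: T rot1 at col 3 lands with bottom-row=0; cleared 0 line(s) (total 0); column heights now [0 0 0 3 2 0], max=3
Drop 2: S rot0 at col 3 lands with bottom-row=3; cleared 0 line(s) (total 0); column heights now [0 0 0 4 5 5], max=5
Drop 3: I rot3 at col 5 lands with bottom-row=5; cleared 0 line(s) (total 0); column heights now [0 0 0 4 5 9], max=9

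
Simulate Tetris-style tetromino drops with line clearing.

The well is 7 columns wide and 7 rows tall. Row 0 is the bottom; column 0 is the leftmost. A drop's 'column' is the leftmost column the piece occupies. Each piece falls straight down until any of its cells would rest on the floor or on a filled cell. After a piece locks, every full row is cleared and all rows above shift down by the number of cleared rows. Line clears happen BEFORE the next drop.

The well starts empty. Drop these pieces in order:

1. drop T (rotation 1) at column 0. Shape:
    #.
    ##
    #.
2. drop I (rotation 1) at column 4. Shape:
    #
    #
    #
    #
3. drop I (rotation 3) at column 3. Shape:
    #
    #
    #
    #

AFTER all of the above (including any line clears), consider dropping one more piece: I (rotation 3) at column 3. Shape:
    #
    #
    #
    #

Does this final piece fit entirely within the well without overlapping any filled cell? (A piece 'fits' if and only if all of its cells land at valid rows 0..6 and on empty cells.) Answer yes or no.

Answer: no

Derivation:
Drop 1: T rot1 at col 0 lands with bottom-row=0; cleared 0 line(s) (total 0); column heights now [3 2 0 0 0 0 0], max=3
Drop 2: I rot1 at col 4 lands with bottom-row=0; cleared 0 line(s) (total 0); column heights now [3 2 0 0 4 0 0], max=4
Drop 3: I rot3 at col 3 lands with bottom-row=0; cleared 0 line(s) (total 0); column heights now [3 2 0 4 4 0 0], max=4
Test piece I rot3 at col 3 (width 1): heights before test = [3 2 0 4 4 0 0]; fits = False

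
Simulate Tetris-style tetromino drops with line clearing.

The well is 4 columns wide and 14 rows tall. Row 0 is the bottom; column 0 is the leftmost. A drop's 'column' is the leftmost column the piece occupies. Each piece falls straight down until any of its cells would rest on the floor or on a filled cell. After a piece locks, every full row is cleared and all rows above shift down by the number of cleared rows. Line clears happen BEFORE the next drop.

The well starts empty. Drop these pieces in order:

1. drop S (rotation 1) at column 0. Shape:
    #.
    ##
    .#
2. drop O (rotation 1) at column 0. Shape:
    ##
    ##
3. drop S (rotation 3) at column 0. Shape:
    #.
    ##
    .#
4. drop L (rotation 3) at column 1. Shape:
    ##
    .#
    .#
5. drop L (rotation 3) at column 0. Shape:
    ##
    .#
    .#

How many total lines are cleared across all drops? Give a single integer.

Answer: 0

Derivation:
Drop 1: S rot1 at col 0 lands with bottom-row=0; cleared 0 line(s) (total 0); column heights now [3 2 0 0], max=3
Drop 2: O rot1 at col 0 lands with bottom-row=3; cleared 0 line(s) (total 0); column heights now [5 5 0 0], max=5
Drop 3: S rot3 at col 0 lands with bottom-row=5; cleared 0 line(s) (total 0); column heights now [8 7 0 0], max=8
Drop 4: L rot3 at col 1 lands with bottom-row=5; cleared 0 line(s) (total 0); column heights now [8 8 8 0], max=8
Drop 5: L rot3 at col 0 lands with bottom-row=8; cleared 0 line(s) (total 0); column heights now [11 11 8 0], max=11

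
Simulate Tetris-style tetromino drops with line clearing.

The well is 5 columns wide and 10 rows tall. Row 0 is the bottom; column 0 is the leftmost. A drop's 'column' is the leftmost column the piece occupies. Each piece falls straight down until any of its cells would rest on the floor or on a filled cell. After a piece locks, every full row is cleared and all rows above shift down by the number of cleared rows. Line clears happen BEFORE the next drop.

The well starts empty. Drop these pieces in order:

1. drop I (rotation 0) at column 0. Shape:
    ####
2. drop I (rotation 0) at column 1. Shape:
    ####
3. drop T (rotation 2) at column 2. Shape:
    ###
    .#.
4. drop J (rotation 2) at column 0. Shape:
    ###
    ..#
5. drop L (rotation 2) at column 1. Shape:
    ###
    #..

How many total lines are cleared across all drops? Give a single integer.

Answer: 0

Derivation:
Drop 1: I rot0 at col 0 lands with bottom-row=0; cleared 0 line(s) (total 0); column heights now [1 1 1 1 0], max=1
Drop 2: I rot0 at col 1 lands with bottom-row=1; cleared 0 line(s) (total 0); column heights now [1 2 2 2 2], max=2
Drop 3: T rot2 at col 2 lands with bottom-row=2; cleared 0 line(s) (total 0); column heights now [1 2 4 4 4], max=4
Drop 4: J rot2 at col 0 lands with bottom-row=4; cleared 0 line(s) (total 0); column heights now [6 6 6 4 4], max=6
Drop 5: L rot2 at col 1 lands with bottom-row=6; cleared 0 line(s) (total 0); column heights now [6 8 8 8 4], max=8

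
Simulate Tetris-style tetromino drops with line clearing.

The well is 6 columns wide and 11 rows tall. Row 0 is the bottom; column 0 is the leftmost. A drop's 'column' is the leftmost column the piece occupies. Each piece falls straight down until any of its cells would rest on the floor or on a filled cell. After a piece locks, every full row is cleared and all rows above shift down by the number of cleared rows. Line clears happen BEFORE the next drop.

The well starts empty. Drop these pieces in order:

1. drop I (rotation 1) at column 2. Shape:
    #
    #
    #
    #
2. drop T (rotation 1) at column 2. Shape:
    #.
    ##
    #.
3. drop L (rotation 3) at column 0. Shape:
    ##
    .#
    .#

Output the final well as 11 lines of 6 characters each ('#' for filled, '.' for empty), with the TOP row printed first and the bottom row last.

Answer: ......
......
......
......
..#...
..##..
..#...
..#...
###...
.##...
.##...

Derivation:
Drop 1: I rot1 at col 2 lands with bottom-row=0; cleared 0 line(s) (total 0); column heights now [0 0 4 0 0 0], max=4
Drop 2: T rot1 at col 2 lands with bottom-row=4; cleared 0 line(s) (total 0); column heights now [0 0 7 6 0 0], max=7
Drop 3: L rot3 at col 0 lands with bottom-row=0; cleared 0 line(s) (total 0); column heights now [3 3 7 6 0 0], max=7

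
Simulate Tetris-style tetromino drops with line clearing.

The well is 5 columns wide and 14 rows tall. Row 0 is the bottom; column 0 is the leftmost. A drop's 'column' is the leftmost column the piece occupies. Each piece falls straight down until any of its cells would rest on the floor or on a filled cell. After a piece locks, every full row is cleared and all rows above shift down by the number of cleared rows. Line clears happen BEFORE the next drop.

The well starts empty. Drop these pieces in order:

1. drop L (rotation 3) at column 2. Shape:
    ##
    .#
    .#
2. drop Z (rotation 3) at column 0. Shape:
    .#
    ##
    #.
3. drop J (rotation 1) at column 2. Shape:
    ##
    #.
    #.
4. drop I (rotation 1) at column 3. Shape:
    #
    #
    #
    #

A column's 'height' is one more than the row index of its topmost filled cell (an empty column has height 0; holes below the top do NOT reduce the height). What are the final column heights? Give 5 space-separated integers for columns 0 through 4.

Answer: 2 3 6 10 0

Derivation:
Drop 1: L rot3 at col 2 lands with bottom-row=0; cleared 0 line(s) (total 0); column heights now [0 0 3 3 0], max=3
Drop 2: Z rot3 at col 0 lands with bottom-row=0; cleared 0 line(s) (total 0); column heights now [2 3 3 3 0], max=3
Drop 3: J rot1 at col 2 lands with bottom-row=3; cleared 0 line(s) (total 0); column heights now [2 3 6 6 0], max=6
Drop 4: I rot1 at col 3 lands with bottom-row=6; cleared 0 line(s) (total 0); column heights now [2 3 6 10 0], max=10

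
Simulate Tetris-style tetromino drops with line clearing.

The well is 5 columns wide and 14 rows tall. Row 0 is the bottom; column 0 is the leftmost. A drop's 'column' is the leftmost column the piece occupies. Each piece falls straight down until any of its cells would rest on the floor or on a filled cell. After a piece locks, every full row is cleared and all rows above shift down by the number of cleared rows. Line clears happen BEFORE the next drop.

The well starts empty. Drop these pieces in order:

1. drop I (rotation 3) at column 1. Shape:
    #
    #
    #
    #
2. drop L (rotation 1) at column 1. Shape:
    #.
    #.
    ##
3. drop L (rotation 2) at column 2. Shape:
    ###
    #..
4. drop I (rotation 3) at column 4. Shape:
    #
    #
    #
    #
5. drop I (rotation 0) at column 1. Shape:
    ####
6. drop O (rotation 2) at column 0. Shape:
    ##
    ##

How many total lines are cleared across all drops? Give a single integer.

Answer: 0

Derivation:
Drop 1: I rot3 at col 1 lands with bottom-row=0; cleared 0 line(s) (total 0); column heights now [0 4 0 0 0], max=4
Drop 2: L rot1 at col 1 lands with bottom-row=4; cleared 0 line(s) (total 0); column heights now [0 7 5 0 0], max=7
Drop 3: L rot2 at col 2 lands with bottom-row=5; cleared 0 line(s) (total 0); column heights now [0 7 7 7 7], max=7
Drop 4: I rot3 at col 4 lands with bottom-row=7; cleared 0 line(s) (total 0); column heights now [0 7 7 7 11], max=11
Drop 5: I rot0 at col 1 lands with bottom-row=11; cleared 0 line(s) (total 0); column heights now [0 12 12 12 12], max=12
Drop 6: O rot2 at col 0 lands with bottom-row=12; cleared 0 line(s) (total 0); column heights now [14 14 12 12 12], max=14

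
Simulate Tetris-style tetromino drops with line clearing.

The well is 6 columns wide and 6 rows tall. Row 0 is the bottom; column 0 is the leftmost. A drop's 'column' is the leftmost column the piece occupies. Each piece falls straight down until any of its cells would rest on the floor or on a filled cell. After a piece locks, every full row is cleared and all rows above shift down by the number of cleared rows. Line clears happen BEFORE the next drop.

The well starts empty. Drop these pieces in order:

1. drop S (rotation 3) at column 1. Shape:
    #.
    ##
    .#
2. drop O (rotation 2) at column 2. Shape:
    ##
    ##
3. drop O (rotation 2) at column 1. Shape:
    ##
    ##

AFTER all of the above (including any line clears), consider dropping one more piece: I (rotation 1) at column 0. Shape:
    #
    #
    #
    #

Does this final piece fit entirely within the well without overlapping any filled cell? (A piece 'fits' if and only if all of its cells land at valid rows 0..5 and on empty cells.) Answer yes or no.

Drop 1: S rot3 at col 1 lands with bottom-row=0; cleared 0 line(s) (total 0); column heights now [0 3 2 0 0 0], max=3
Drop 2: O rot2 at col 2 lands with bottom-row=2; cleared 0 line(s) (total 0); column heights now [0 3 4 4 0 0], max=4
Drop 3: O rot2 at col 1 lands with bottom-row=4; cleared 0 line(s) (total 0); column heights now [0 6 6 4 0 0], max=6
Test piece I rot1 at col 0 (width 1): heights before test = [0 6 6 4 0 0]; fits = True

Answer: yes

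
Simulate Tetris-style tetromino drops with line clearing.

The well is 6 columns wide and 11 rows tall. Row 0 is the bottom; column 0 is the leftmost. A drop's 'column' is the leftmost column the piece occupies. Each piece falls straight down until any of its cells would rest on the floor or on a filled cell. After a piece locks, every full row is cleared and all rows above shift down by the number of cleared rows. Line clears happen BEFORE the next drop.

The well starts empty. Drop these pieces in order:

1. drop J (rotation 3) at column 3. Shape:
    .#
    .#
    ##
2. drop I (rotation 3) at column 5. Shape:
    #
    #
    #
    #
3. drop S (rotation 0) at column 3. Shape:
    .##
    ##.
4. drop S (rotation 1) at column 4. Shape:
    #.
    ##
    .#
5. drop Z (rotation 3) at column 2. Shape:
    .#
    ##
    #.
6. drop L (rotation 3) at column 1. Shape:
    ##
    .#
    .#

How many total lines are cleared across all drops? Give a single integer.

Answer: 0

Derivation:
Drop 1: J rot3 at col 3 lands with bottom-row=0; cleared 0 line(s) (total 0); column heights now [0 0 0 1 3 0], max=3
Drop 2: I rot3 at col 5 lands with bottom-row=0; cleared 0 line(s) (total 0); column heights now [0 0 0 1 3 4], max=4
Drop 3: S rot0 at col 3 lands with bottom-row=3; cleared 0 line(s) (total 0); column heights now [0 0 0 4 5 5], max=5
Drop 4: S rot1 at col 4 lands with bottom-row=5; cleared 0 line(s) (total 0); column heights now [0 0 0 4 8 7], max=8
Drop 5: Z rot3 at col 2 lands with bottom-row=3; cleared 0 line(s) (total 0); column heights now [0 0 5 6 8 7], max=8
Drop 6: L rot3 at col 1 lands with bottom-row=5; cleared 0 line(s) (total 0); column heights now [0 8 8 6 8 7], max=8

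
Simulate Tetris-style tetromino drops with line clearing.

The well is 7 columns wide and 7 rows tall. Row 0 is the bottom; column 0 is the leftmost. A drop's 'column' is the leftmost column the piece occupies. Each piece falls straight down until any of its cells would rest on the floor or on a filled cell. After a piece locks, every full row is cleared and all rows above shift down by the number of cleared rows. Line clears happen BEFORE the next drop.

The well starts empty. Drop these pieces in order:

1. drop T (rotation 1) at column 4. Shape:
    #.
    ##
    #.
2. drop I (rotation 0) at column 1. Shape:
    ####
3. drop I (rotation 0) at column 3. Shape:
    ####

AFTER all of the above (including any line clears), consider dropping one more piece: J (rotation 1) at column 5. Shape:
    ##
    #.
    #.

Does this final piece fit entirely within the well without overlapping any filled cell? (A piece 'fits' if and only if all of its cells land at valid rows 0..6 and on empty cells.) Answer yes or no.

Drop 1: T rot1 at col 4 lands with bottom-row=0; cleared 0 line(s) (total 0); column heights now [0 0 0 0 3 2 0], max=3
Drop 2: I rot0 at col 1 lands with bottom-row=3; cleared 0 line(s) (total 0); column heights now [0 4 4 4 4 2 0], max=4
Drop 3: I rot0 at col 3 lands with bottom-row=4; cleared 0 line(s) (total 0); column heights now [0 4 4 5 5 5 5], max=5
Test piece J rot1 at col 5 (width 2): heights before test = [0 4 4 5 5 5 5]; fits = False

Answer: no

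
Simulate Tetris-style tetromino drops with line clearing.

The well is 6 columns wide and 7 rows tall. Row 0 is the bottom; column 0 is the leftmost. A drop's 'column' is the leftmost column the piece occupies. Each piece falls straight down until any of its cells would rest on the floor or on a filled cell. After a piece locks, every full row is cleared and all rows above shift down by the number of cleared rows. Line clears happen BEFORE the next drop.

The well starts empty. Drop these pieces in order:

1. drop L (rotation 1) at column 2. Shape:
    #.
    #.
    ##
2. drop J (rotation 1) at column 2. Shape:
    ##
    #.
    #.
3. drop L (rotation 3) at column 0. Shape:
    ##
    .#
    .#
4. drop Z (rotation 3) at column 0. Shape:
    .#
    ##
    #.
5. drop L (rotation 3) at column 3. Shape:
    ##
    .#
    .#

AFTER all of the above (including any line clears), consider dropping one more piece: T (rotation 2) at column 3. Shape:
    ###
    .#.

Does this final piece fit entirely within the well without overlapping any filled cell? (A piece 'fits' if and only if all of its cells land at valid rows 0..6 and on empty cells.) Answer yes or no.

Answer: no

Derivation:
Drop 1: L rot1 at col 2 lands with bottom-row=0; cleared 0 line(s) (total 0); column heights now [0 0 3 1 0 0], max=3
Drop 2: J rot1 at col 2 lands with bottom-row=3; cleared 0 line(s) (total 0); column heights now [0 0 6 6 0 0], max=6
Drop 3: L rot3 at col 0 lands with bottom-row=0; cleared 0 line(s) (total 0); column heights now [3 3 6 6 0 0], max=6
Drop 4: Z rot3 at col 0 lands with bottom-row=3; cleared 0 line(s) (total 0); column heights now [5 6 6 6 0 0], max=6
Drop 5: L rot3 at col 3 lands with bottom-row=4; cleared 0 line(s) (total 0); column heights now [5 6 6 7 7 0], max=7
Test piece T rot2 at col 3 (width 3): heights before test = [5 6 6 7 7 0]; fits = False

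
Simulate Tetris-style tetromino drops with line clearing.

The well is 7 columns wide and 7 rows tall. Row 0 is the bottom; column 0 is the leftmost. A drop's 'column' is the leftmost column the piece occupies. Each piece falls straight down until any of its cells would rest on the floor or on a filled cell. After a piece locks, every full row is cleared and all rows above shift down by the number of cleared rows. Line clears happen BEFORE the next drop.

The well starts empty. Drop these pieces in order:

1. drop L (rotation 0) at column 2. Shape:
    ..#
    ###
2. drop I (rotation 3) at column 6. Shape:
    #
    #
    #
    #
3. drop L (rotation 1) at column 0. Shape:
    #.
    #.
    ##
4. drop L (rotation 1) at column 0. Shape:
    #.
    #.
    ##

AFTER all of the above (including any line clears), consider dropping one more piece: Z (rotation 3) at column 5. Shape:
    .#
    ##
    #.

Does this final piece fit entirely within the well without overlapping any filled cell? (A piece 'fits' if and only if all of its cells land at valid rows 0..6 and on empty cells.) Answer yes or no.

Answer: yes

Derivation:
Drop 1: L rot0 at col 2 lands with bottom-row=0; cleared 0 line(s) (total 0); column heights now [0 0 1 1 2 0 0], max=2
Drop 2: I rot3 at col 6 lands with bottom-row=0; cleared 0 line(s) (total 0); column heights now [0 0 1 1 2 0 4], max=4
Drop 3: L rot1 at col 0 lands with bottom-row=0; cleared 0 line(s) (total 0); column heights now [3 1 1 1 2 0 4], max=4
Drop 4: L rot1 at col 0 lands with bottom-row=3; cleared 0 line(s) (total 0); column heights now [6 4 1 1 2 0 4], max=6
Test piece Z rot3 at col 5 (width 2): heights before test = [6 4 1 1 2 0 4]; fits = True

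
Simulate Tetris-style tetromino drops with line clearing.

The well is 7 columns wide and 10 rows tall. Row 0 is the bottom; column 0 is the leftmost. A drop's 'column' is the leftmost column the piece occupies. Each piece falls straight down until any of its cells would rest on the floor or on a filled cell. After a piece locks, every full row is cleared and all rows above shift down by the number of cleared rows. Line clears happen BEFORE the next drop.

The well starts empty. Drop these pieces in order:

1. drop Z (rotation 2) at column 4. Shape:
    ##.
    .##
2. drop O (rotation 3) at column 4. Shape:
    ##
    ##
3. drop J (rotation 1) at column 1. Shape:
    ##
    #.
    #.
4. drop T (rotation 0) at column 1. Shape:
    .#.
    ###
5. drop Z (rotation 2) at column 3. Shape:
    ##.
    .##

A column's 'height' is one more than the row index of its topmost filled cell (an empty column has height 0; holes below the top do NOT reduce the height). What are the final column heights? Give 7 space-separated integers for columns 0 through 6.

Answer: 0 4 5 6 6 5 1

Derivation:
Drop 1: Z rot2 at col 4 lands with bottom-row=0; cleared 0 line(s) (total 0); column heights now [0 0 0 0 2 2 1], max=2
Drop 2: O rot3 at col 4 lands with bottom-row=2; cleared 0 line(s) (total 0); column heights now [0 0 0 0 4 4 1], max=4
Drop 3: J rot1 at col 1 lands with bottom-row=0; cleared 0 line(s) (total 0); column heights now [0 3 3 0 4 4 1], max=4
Drop 4: T rot0 at col 1 lands with bottom-row=3; cleared 0 line(s) (total 0); column heights now [0 4 5 4 4 4 1], max=5
Drop 5: Z rot2 at col 3 lands with bottom-row=4; cleared 0 line(s) (total 0); column heights now [0 4 5 6 6 5 1], max=6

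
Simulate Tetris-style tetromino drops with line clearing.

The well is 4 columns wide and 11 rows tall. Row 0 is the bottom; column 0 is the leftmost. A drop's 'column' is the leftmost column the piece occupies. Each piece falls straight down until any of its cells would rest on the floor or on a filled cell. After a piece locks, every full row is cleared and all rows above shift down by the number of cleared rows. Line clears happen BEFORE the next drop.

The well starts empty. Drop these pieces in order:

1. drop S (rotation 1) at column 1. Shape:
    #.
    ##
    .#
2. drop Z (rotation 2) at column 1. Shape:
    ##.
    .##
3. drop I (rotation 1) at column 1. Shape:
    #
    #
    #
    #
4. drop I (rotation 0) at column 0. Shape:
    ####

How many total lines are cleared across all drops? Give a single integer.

Drop 1: S rot1 at col 1 lands with bottom-row=0; cleared 0 line(s) (total 0); column heights now [0 3 2 0], max=3
Drop 2: Z rot2 at col 1 lands with bottom-row=2; cleared 0 line(s) (total 0); column heights now [0 4 4 3], max=4
Drop 3: I rot1 at col 1 lands with bottom-row=4; cleared 0 line(s) (total 0); column heights now [0 8 4 3], max=8
Drop 4: I rot0 at col 0 lands with bottom-row=8; cleared 1 line(s) (total 1); column heights now [0 8 4 3], max=8

Answer: 1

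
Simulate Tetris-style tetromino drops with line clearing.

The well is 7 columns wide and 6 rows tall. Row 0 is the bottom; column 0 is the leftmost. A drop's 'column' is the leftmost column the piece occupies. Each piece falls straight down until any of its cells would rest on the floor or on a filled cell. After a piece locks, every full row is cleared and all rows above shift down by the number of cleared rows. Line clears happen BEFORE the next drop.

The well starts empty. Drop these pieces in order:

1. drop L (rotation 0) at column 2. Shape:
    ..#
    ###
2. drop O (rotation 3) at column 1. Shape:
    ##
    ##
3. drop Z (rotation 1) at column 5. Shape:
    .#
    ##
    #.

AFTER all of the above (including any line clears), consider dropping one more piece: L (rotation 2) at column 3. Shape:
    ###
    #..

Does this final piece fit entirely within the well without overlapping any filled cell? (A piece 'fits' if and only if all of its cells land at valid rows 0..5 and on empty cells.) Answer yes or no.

Answer: yes

Derivation:
Drop 1: L rot0 at col 2 lands with bottom-row=0; cleared 0 line(s) (total 0); column heights now [0 0 1 1 2 0 0], max=2
Drop 2: O rot3 at col 1 lands with bottom-row=1; cleared 0 line(s) (total 0); column heights now [0 3 3 1 2 0 0], max=3
Drop 3: Z rot1 at col 5 lands with bottom-row=0; cleared 0 line(s) (total 0); column heights now [0 3 3 1 2 2 3], max=3
Test piece L rot2 at col 3 (width 3): heights before test = [0 3 3 1 2 2 3]; fits = True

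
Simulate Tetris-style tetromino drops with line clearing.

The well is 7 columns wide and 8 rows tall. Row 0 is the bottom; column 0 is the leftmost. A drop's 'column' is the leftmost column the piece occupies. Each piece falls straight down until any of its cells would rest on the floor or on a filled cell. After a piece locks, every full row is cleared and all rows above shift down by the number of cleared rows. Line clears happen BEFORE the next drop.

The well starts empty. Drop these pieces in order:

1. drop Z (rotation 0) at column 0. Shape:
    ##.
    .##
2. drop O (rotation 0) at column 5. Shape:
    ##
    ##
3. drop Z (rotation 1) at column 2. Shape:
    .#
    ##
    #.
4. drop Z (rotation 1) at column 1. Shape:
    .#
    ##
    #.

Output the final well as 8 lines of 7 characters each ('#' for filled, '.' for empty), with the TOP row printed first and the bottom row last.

Answer: .......
.......
.......
..#....
.###...
.###...
###..##
.##..##

Derivation:
Drop 1: Z rot0 at col 0 lands with bottom-row=0; cleared 0 line(s) (total 0); column heights now [2 2 1 0 0 0 0], max=2
Drop 2: O rot0 at col 5 lands with bottom-row=0; cleared 0 line(s) (total 0); column heights now [2 2 1 0 0 2 2], max=2
Drop 3: Z rot1 at col 2 lands with bottom-row=1; cleared 0 line(s) (total 0); column heights now [2 2 3 4 0 2 2], max=4
Drop 4: Z rot1 at col 1 lands with bottom-row=2; cleared 0 line(s) (total 0); column heights now [2 4 5 4 0 2 2], max=5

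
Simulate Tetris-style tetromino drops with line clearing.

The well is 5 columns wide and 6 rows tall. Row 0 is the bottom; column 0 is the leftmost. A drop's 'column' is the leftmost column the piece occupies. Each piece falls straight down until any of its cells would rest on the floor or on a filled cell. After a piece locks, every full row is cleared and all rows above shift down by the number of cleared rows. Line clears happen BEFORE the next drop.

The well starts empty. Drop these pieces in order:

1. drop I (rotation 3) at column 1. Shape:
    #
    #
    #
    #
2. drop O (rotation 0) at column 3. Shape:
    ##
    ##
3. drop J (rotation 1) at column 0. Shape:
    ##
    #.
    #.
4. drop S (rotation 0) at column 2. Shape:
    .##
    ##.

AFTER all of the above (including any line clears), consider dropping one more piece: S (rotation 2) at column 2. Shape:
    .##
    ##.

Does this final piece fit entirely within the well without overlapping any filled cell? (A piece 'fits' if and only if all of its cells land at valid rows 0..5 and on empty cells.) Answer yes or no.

Answer: yes

Derivation:
Drop 1: I rot3 at col 1 lands with bottom-row=0; cleared 0 line(s) (total 0); column heights now [0 4 0 0 0], max=4
Drop 2: O rot0 at col 3 lands with bottom-row=0; cleared 0 line(s) (total 0); column heights now [0 4 0 2 2], max=4
Drop 3: J rot1 at col 0 lands with bottom-row=2; cleared 0 line(s) (total 0); column heights now [5 5 0 2 2], max=5
Drop 4: S rot0 at col 2 lands with bottom-row=2; cleared 0 line(s) (total 0); column heights now [5 5 3 4 4], max=5
Test piece S rot2 at col 2 (width 3): heights before test = [5 5 3 4 4]; fits = True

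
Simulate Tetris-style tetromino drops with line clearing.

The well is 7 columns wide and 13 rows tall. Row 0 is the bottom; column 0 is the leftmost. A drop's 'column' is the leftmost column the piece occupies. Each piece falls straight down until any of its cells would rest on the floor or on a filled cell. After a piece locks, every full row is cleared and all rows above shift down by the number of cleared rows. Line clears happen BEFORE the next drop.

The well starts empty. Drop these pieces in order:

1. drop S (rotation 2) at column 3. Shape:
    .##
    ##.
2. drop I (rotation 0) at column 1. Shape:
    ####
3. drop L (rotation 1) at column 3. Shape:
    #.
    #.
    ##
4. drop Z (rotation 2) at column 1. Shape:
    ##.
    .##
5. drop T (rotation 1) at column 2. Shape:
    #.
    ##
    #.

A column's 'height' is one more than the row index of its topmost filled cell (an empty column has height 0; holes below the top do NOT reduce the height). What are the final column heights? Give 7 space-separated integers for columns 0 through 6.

Drop 1: S rot2 at col 3 lands with bottom-row=0; cleared 0 line(s) (total 0); column heights now [0 0 0 1 2 2 0], max=2
Drop 2: I rot0 at col 1 lands with bottom-row=2; cleared 0 line(s) (total 0); column heights now [0 3 3 3 3 2 0], max=3
Drop 3: L rot1 at col 3 lands with bottom-row=3; cleared 0 line(s) (total 0); column heights now [0 3 3 6 4 2 0], max=6
Drop 4: Z rot2 at col 1 lands with bottom-row=6; cleared 0 line(s) (total 0); column heights now [0 8 8 7 4 2 0], max=8
Drop 5: T rot1 at col 2 lands with bottom-row=8; cleared 0 line(s) (total 0); column heights now [0 8 11 10 4 2 0], max=11

Answer: 0 8 11 10 4 2 0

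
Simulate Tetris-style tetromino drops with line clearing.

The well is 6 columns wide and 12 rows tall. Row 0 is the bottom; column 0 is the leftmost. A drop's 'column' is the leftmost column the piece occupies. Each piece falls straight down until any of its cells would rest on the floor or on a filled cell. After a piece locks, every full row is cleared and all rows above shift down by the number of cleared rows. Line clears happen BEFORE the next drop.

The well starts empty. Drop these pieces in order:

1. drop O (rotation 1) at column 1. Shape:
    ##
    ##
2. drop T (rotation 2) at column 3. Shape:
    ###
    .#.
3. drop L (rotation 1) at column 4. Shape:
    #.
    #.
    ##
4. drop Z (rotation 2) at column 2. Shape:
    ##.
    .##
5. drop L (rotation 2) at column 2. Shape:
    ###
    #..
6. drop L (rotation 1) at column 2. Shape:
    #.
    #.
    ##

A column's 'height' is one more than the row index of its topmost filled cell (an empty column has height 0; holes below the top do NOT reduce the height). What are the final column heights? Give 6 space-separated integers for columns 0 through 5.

Drop 1: O rot1 at col 1 lands with bottom-row=0; cleared 0 line(s) (total 0); column heights now [0 2 2 0 0 0], max=2
Drop 2: T rot2 at col 3 lands with bottom-row=0; cleared 0 line(s) (total 0); column heights now [0 2 2 2 2 2], max=2
Drop 3: L rot1 at col 4 lands with bottom-row=2; cleared 0 line(s) (total 0); column heights now [0 2 2 2 5 3], max=5
Drop 4: Z rot2 at col 2 lands with bottom-row=5; cleared 0 line(s) (total 0); column heights now [0 2 7 7 6 3], max=7
Drop 5: L rot2 at col 2 lands with bottom-row=7; cleared 0 line(s) (total 0); column heights now [0 2 9 9 9 3], max=9
Drop 6: L rot1 at col 2 lands with bottom-row=9; cleared 0 line(s) (total 0); column heights now [0 2 12 10 9 3], max=12

Answer: 0 2 12 10 9 3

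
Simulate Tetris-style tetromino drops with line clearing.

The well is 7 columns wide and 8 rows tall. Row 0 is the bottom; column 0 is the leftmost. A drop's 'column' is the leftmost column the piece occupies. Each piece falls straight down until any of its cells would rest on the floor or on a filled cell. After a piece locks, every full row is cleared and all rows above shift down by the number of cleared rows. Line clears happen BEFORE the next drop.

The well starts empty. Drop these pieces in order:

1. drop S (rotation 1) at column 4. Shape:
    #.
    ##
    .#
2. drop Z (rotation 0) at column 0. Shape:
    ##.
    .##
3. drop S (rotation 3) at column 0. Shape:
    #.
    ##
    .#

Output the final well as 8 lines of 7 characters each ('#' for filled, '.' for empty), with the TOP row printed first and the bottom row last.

Drop 1: S rot1 at col 4 lands with bottom-row=0; cleared 0 line(s) (total 0); column heights now [0 0 0 0 3 2 0], max=3
Drop 2: Z rot0 at col 0 lands with bottom-row=0; cleared 0 line(s) (total 0); column heights now [2 2 1 0 3 2 0], max=3
Drop 3: S rot3 at col 0 lands with bottom-row=2; cleared 0 line(s) (total 0); column heights now [5 4 1 0 3 2 0], max=5

Answer: .......
.......
.......
#......
##.....
.#..#..
##..##.
.##..#.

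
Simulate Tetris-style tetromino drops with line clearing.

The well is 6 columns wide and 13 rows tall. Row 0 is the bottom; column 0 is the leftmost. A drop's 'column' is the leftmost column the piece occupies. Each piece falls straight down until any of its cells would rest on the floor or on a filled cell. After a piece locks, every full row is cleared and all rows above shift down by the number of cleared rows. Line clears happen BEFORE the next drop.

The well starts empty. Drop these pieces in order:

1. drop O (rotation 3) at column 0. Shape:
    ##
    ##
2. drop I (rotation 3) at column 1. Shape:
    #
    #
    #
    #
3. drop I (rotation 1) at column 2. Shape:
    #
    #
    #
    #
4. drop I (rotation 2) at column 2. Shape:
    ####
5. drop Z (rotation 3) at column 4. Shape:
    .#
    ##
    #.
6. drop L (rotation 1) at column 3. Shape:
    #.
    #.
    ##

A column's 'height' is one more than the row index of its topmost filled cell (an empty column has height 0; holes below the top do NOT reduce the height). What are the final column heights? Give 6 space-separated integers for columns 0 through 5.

Drop 1: O rot3 at col 0 lands with bottom-row=0; cleared 0 line(s) (total 0); column heights now [2 2 0 0 0 0], max=2
Drop 2: I rot3 at col 1 lands with bottom-row=2; cleared 0 line(s) (total 0); column heights now [2 6 0 0 0 0], max=6
Drop 3: I rot1 at col 2 lands with bottom-row=0; cleared 0 line(s) (total 0); column heights now [2 6 4 0 0 0], max=6
Drop 4: I rot2 at col 2 lands with bottom-row=4; cleared 0 line(s) (total 0); column heights now [2 6 5 5 5 5], max=6
Drop 5: Z rot3 at col 4 lands with bottom-row=5; cleared 0 line(s) (total 0); column heights now [2 6 5 5 7 8], max=8
Drop 6: L rot1 at col 3 lands with bottom-row=7; cleared 0 line(s) (total 0); column heights now [2 6 5 10 8 8], max=10

Answer: 2 6 5 10 8 8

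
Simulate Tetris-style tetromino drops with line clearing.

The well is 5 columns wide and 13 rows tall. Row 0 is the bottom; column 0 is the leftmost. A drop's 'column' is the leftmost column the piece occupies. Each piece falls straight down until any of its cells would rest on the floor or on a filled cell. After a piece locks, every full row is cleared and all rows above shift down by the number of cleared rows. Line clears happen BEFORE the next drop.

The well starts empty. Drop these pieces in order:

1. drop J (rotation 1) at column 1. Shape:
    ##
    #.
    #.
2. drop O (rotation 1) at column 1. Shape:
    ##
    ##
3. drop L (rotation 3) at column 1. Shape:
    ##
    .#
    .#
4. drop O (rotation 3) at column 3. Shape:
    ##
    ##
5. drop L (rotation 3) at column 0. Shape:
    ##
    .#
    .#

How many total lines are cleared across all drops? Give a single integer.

Drop 1: J rot1 at col 1 lands with bottom-row=0; cleared 0 line(s) (total 0); column heights now [0 3 3 0 0], max=3
Drop 2: O rot1 at col 1 lands with bottom-row=3; cleared 0 line(s) (total 0); column heights now [0 5 5 0 0], max=5
Drop 3: L rot3 at col 1 lands with bottom-row=5; cleared 0 line(s) (total 0); column heights now [0 8 8 0 0], max=8
Drop 4: O rot3 at col 3 lands with bottom-row=0; cleared 0 line(s) (total 0); column heights now [0 8 8 2 2], max=8
Drop 5: L rot3 at col 0 lands with bottom-row=8; cleared 0 line(s) (total 0); column heights now [11 11 8 2 2], max=11

Answer: 0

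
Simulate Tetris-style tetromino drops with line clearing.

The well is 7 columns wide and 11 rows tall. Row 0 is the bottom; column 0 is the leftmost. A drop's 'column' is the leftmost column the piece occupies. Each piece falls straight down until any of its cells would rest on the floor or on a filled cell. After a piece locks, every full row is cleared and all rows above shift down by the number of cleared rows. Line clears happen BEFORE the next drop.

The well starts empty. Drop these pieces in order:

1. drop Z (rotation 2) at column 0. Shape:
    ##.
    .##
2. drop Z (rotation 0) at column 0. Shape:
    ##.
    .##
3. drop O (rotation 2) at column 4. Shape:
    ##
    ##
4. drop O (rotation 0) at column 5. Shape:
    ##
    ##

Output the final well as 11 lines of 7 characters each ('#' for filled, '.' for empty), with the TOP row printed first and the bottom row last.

Answer: .......
.......
.......
.......
.......
.......
.......
##...##
.##..##
##..##.
.##.##.

Derivation:
Drop 1: Z rot2 at col 0 lands with bottom-row=0; cleared 0 line(s) (total 0); column heights now [2 2 1 0 0 0 0], max=2
Drop 2: Z rot0 at col 0 lands with bottom-row=2; cleared 0 line(s) (total 0); column heights now [4 4 3 0 0 0 0], max=4
Drop 3: O rot2 at col 4 lands with bottom-row=0; cleared 0 line(s) (total 0); column heights now [4 4 3 0 2 2 0], max=4
Drop 4: O rot0 at col 5 lands with bottom-row=2; cleared 0 line(s) (total 0); column heights now [4 4 3 0 2 4 4], max=4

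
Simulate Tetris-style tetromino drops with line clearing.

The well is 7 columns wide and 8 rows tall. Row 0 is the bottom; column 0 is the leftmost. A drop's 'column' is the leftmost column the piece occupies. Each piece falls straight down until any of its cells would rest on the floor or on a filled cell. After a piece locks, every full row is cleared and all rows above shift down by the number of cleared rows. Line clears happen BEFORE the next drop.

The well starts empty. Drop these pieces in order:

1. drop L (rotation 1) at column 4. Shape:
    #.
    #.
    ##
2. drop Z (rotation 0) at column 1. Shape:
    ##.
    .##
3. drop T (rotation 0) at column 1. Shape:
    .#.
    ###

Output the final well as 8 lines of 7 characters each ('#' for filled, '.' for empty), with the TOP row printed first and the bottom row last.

Answer: .......
.......
.......
.......
..#....
.####..
.##.#..
..####.

Derivation:
Drop 1: L rot1 at col 4 lands with bottom-row=0; cleared 0 line(s) (total 0); column heights now [0 0 0 0 3 1 0], max=3
Drop 2: Z rot0 at col 1 lands with bottom-row=0; cleared 0 line(s) (total 0); column heights now [0 2 2 1 3 1 0], max=3
Drop 3: T rot0 at col 1 lands with bottom-row=2; cleared 0 line(s) (total 0); column heights now [0 3 4 3 3 1 0], max=4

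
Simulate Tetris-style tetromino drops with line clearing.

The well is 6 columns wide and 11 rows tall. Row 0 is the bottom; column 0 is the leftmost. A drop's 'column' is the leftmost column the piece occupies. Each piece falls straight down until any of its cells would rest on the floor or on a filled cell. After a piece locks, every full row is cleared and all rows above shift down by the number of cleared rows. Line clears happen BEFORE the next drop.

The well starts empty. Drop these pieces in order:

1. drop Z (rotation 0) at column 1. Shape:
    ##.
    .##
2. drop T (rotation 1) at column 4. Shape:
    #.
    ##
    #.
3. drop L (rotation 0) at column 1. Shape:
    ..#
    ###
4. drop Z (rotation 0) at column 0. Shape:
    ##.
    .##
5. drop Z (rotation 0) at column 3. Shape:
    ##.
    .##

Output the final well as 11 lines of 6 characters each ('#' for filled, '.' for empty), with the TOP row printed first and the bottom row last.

Drop 1: Z rot0 at col 1 lands with bottom-row=0; cleared 0 line(s) (total 0); column heights now [0 2 2 1 0 0], max=2
Drop 2: T rot1 at col 4 lands with bottom-row=0; cleared 0 line(s) (total 0); column heights now [0 2 2 1 3 2], max=3
Drop 3: L rot0 at col 1 lands with bottom-row=2; cleared 0 line(s) (total 0); column heights now [0 3 3 4 3 2], max=4
Drop 4: Z rot0 at col 0 lands with bottom-row=3; cleared 0 line(s) (total 0); column heights now [5 5 4 4 3 2], max=5
Drop 5: Z rot0 at col 3 lands with bottom-row=3; cleared 0 line(s) (total 0); column heights now [5 5 4 5 5 4], max=5

Answer: ......
......
......
......
......
......
##.##.
.#####
.####.
.##.##
..###.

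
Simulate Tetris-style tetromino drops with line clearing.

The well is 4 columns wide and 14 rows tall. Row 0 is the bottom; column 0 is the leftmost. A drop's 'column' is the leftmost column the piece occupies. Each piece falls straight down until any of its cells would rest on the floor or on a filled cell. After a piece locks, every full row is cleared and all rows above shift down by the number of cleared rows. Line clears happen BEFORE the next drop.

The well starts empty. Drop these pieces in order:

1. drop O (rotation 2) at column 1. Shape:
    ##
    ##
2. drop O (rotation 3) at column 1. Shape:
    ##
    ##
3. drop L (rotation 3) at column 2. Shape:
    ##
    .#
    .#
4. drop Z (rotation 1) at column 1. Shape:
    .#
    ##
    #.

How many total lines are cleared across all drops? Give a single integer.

Drop 1: O rot2 at col 1 lands with bottom-row=0; cleared 0 line(s) (total 0); column heights now [0 2 2 0], max=2
Drop 2: O rot3 at col 1 lands with bottom-row=2; cleared 0 line(s) (total 0); column heights now [0 4 4 0], max=4
Drop 3: L rot3 at col 2 lands with bottom-row=2; cleared 0 line(s) (total 0); column heights now [0 4 5 5], max=5
Drop 4: Z rot1 at col 1 lands with bottom-row=4; cleared 0 line(s) (total 0); column heights now [0 6 7 5], max=7

Answer: 0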